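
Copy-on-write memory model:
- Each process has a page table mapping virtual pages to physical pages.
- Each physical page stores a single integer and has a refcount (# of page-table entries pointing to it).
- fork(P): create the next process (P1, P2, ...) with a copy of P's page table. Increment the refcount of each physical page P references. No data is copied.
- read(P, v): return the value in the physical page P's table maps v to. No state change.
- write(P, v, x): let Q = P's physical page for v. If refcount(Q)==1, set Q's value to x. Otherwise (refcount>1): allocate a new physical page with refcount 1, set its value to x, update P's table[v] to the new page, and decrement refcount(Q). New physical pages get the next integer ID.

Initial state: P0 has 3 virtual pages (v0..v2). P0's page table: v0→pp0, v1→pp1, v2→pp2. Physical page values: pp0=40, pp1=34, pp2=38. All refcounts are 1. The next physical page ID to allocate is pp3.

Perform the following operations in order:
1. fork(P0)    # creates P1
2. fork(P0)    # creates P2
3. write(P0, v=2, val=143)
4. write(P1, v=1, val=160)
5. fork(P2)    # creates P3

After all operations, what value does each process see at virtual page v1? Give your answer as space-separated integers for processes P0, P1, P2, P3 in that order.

Answer: 34 160 34 34

Derivation:
Op 1: fork(P0) -> P1. 3 ppages; refcounts: pp0:2 pp1:2 pp2:2
Op 2: fork(P0) -> P2. 3 ppages; refcounts: pp0:3 pp1:3 pp2:3
Op 3: write(P0, v2, 143). refcount(pp2)=3>1 -> COPY to pp3. 4 ppages; refcounts: pp0:3 pp1:3 pp2:2 pp3:1
Op 4: write(P1, v1, 160). refcount(pp1)=3>1 -> COPY to pp4. 5 ppages; refcounts: pp0:3 pp1:2 pp2:2 pp3:1 pp4:1
Op 5: fork(P2) -> P3. 5 ppages; refcounts: pp0:4 pp1:3 pp2:3 pp3:1 pp4:1
P0: v1 -> pp1 = 34
P1: v1 -> pp4 = 160
P2: v1 -> pp1 = 34
P3: v1 -> pp1 = 34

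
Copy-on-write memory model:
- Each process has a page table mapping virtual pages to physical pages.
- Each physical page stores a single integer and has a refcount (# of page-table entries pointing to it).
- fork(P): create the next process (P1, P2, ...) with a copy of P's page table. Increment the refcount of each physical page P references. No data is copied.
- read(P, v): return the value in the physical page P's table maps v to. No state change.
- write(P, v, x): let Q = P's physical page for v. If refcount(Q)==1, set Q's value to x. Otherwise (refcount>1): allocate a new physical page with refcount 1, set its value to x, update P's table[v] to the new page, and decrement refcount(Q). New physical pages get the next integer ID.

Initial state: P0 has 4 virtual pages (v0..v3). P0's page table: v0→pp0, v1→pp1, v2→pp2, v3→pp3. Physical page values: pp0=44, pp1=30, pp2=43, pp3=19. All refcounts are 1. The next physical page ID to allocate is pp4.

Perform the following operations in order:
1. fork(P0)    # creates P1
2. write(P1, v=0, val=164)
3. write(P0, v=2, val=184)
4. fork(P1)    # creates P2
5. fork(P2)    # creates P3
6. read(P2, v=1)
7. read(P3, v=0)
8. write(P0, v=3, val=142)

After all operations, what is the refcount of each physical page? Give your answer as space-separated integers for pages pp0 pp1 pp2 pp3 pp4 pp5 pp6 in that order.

Answer: 1 4 3 3 3 1 1

Derivation:
Op 1: fork(P0) -> P1. 4 ppages; refcounts: pp0:2 pp1:2 pp2:2 pp3:2
Op 2: write(P1, v0, 164). refcount(pp0)=2>1 -> COPY to pp4. 5 ppages; refcounts: pp0:1 pp1:2 pp2:2 pp3:2 pp4:1
Op 3: write(P0, v2, 184). refcount(pp2)=2>1 -> COPY to pp5. 6 ppages; refcounts: pp0:1 pp1:2 pp2:1 pp3:2 pp4:1 pp5:1
Op 4: fork(P1) -> P2. 6 ppages; refcounts: pp0:1 pp1:3 pp2:2 pp3:3 pp4:2 pp5:1
Op 5: fork(P2) -> P3. 6 ppages; refcounts: pp0:1 pp1:4 pp2:3 pp3:4 pp4:3 pp5:1
Op 6: read(P2, v1) -> 30. No state change.
Op 7: read(P3, v0) -> 164. No state change.
Op 8: write(P0, v3, 142). refcount(pp3)=4>1 -> COPY to pp6. 7 ppages; refcounts: pp0:1 pp1:4 pp2:3 pp3:3 pp4:3 pp5:1 pp6:1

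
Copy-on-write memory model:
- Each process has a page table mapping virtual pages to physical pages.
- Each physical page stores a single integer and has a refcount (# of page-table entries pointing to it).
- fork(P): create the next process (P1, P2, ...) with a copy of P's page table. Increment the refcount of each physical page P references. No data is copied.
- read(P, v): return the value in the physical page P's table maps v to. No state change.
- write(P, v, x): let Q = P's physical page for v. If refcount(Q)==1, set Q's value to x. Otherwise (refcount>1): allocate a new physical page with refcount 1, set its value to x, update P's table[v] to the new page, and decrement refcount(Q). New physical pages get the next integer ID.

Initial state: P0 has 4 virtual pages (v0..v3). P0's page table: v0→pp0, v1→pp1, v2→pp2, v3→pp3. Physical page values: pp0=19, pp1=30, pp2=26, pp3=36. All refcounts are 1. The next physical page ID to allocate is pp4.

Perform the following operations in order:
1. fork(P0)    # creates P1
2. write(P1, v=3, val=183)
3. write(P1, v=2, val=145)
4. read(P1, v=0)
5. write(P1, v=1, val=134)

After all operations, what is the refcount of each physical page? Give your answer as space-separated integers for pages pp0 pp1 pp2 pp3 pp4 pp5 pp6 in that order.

Answer: 2 1 1 1 1 1 1

Derivation:
Op 1: fork(P0) -> P1. 4 ppages; refcounts: pp0:2 pp1:2 pp2:2 pp3:2
Op 2: write(P1, v3, 183). refcount(pp3)=2>1 -> COPY to pp4. 5 ppages; refcounts: pp0:2 pp1:2 pp2:2 pp3:1 pp4:1
Op 3: write(P1, v2, 145). refcount(pp2)=2>1 -> COPY to pp5. 6 ppages; refcounts: pp0:2 pp1:2 pp2:1 pp3:1 pp4:1 pp5:1
Op 4: read(P1, v0) -> 19. No state change.
Op 5: write(P1, v1, 134). refcount(pp1)=2>1 -> COPY to pp6. 7 ppages; refcounts: pp0:2 pp1:1 pp2:1 pp3:1 pp4:1 pp5:1 pp6:1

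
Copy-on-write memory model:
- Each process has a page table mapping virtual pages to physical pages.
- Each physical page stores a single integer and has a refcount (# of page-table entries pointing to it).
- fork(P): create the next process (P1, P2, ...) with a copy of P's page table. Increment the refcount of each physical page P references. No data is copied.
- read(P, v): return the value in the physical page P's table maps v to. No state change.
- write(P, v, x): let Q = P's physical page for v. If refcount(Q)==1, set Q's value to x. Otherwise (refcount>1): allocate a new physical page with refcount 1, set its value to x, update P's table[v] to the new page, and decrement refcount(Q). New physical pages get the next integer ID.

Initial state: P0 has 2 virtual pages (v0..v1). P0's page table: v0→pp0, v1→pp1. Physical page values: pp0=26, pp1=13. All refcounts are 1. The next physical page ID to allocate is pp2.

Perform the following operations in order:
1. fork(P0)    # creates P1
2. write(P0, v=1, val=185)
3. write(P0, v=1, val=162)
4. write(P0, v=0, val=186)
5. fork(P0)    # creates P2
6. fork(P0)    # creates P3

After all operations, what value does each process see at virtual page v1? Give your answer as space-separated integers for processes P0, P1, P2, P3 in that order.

Answer: 162 13 162 162

Derivation:
Op 1: fork(P0) -> P1. 2 ppages; refcounts: pp0:2 pp1:2
Op 2: write(P0, v1, 185). refcount(pp1)=2>1 -> COPY to pp2. 3 ppages; refcounts: pp0:2 pp1:1 pp2:1
Op 3: write(P0, v1, 162). refcount(pp2)=1 -> write in place. 3 ppages; refcounts: pp0:2 pp1:1 pp2:1
Op 4: write(P0, v0, 186). refcount(pp0)=2>1 -> COPY to pp3. 4 ppages; refcounts: pp0:1 pp1:1 pp2:1 pp3:1
Op 5: fork(P0) -> P2. 4 ppages; refcounts: pp0:1 pp1:1 pp2:2 pp3:2
Op 6: fork(P0) -> P3. 4 ppages; refcounts: pp0:1 pp1:1 pp2:3 pp3:3
P0: v1 -> pp2 = 162
P1: v1 -> pp1 = 13
P2: v1 -> pp2 = 162
P3: v1 -> pp2 = 162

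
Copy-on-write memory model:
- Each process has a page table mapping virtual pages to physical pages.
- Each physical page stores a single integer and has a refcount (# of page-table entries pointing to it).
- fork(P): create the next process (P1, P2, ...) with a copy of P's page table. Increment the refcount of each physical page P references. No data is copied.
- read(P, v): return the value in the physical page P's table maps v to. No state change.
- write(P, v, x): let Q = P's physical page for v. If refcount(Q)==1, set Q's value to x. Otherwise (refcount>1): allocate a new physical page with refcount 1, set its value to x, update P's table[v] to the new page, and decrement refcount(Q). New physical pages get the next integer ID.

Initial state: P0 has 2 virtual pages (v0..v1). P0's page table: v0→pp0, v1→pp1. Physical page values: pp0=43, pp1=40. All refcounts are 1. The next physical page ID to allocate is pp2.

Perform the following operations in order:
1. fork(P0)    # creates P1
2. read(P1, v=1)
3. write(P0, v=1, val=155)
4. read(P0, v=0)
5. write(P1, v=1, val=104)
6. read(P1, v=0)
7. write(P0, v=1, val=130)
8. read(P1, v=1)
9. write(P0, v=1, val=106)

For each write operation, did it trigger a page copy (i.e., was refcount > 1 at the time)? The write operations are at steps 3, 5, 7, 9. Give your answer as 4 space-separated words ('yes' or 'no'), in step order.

Op 1: fork(P0) -> P1. 2 ppages; refcounts: pp0:2 pp1:2
Op 2: read(P1, v1) -> 40. No state change.
Op 3: write(P0, v1, 155). refcount(pp1)=2>1 -> COPY to pp2. 3 ppages; refcounts: pp0:2 pp1:1 pp2:1
Op 4: read(P0, v0) -> 43. No state change.
Op 5: write(P1, v1, 104). refcount(pp1)=1 -> write in place. 3 ppages; refcounts: pp0:2 pp1:1 pp2:1
Op 6: read(P1, v0) -> 43. No state change.
Op 7: write(P0, v1, 130). refcount(pp2)=1 -> write in place. 3 ppages; refcounts: pp0:2 pp1:1 pp2:1
Op 8: read(P1, v1) -> 104. No state change.
Op 9: write(P0, v1, 106). refcount(pp2)=1 -> write in place. 3 ppages; refcounts: pp0:2 pp1:1 pp2:1

yes no no no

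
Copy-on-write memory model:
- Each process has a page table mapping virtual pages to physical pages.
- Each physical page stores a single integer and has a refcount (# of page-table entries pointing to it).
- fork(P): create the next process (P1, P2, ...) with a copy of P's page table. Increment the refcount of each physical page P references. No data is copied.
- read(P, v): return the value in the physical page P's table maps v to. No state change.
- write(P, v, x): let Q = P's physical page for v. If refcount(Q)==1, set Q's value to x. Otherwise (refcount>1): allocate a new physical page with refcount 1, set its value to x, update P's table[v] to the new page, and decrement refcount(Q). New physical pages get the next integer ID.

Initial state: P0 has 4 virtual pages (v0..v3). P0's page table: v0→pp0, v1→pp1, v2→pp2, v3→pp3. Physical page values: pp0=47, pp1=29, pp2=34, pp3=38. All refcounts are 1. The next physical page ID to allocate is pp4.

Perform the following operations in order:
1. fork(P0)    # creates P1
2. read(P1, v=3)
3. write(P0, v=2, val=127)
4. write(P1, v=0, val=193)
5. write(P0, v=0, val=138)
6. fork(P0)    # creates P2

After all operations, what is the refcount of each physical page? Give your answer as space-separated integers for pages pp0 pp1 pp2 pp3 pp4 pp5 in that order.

Op 1: fork(P0) -> P1. 4 ppages; refcounts: pp0:2 pp1:2 pp2:2 pp3:2
Op 2: read(P1, v3) -> 38. No state change.
Op 3: write(P0, v2, 127). refcount(pp2)=2>1 -> COPY to pp4. 5 ppages; refcounts: pp0:2 pp1:2 pp2:1 pp3:2 pp4:1
Op 4: write(P1, v0, 193). refcount(pp0)=2>1 -> COPY to pp5. 6 ppages; refcounts: pp0:1 pp1:2 pp2:1 pp3:2 pp4:1 pp5:1
Op 5: write(P0, v0, 138). refcount(pp0)=1 -> write in place. 6 ppages; refcounts: pp0:1 pp1:2 pp2:1 pp3:2 pp4:1 pp5:1
Op 6: fork(P0) -> P2. 6 ppages; refcounts: pp0:2 pp1:3 pp2:1 pp3:3 pp4:2 pp5:1

Answer: 2 3 1 3 2 1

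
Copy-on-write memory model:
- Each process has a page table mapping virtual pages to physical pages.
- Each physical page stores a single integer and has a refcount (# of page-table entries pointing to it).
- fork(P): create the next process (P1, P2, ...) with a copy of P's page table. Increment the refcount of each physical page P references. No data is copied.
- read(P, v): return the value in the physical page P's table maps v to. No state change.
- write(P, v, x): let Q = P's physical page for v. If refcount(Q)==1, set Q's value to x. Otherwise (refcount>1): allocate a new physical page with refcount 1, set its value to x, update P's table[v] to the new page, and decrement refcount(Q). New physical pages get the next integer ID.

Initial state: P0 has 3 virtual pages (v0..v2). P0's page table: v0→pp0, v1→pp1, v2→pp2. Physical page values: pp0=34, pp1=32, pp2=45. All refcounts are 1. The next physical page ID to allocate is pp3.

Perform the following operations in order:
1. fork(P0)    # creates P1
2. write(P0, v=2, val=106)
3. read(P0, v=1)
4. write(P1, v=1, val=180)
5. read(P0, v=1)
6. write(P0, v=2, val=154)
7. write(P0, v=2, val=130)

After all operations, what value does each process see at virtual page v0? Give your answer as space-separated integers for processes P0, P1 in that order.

Op 1: fork(P0) -> P1. 3 ppages; refcounts: pp0:2 pp1:2 pp2:2
Op 2: write(P0, v2, 106). refcount(pp2)=2>1 -> COPY to pp3. 4 ppages; refcounts: pp0:2 pp1:2 pp2:1 pp3:1
Op 3: read(P0, v1) -> 32. No state change.
Op 4: write(P1, v1, 180). refcount(pp1)=2>1 -> COPY to pp4. 5 ppages; refcounts: pp0:2 pp1:1 pp2:1 pp3:1 pp4:1
Op 5: read(P0, v1) -> 32. No state change.
Op 6: write(P0, v2, 154). refcount(pp3)=1 -> write in place. 5 ppages; refcounts: pp0:2 pp1:1 pp2:1 pp3:1 pp4:1
Op 7: write(P0, v2, 130). refcount(pp3)=1 -> write in place. 5 ppages; refcounts: pp0:2 pp1:1 pp2:1 pp3:1 pp4:1
P0: v0 -> pp0 = 34
P1: v0 -> pp0 = 34

Answer: 34 34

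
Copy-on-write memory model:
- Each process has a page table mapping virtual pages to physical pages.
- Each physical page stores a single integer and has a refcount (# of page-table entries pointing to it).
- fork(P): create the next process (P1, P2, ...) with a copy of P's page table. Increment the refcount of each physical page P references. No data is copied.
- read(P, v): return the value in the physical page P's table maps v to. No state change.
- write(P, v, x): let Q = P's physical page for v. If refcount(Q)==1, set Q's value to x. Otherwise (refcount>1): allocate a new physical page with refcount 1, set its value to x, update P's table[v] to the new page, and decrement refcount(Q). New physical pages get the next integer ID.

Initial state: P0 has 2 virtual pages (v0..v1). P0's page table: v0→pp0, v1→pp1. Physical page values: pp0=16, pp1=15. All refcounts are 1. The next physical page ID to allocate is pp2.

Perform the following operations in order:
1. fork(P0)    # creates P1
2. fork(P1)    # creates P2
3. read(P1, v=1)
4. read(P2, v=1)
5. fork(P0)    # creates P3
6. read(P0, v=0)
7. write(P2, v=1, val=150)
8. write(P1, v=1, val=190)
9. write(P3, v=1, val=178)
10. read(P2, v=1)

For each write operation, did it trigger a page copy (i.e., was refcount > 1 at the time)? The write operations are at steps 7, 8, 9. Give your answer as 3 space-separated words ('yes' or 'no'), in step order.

Op 1: fork(P0) -> P1. 2 ppages; refcounts: pp0:2 pp1:2
Op 2: fork(P1) -> P2. 2 ppages; refcounts: pp0:3 pp1:3
Op 3: read(P1, v1) -> 15. No state change.
Op 4: read(P2, v1) -> 15. No state change.
Op 5: fork(P0) -> P3. 2 ppages; refcounts: pp0:4 pp1:4
Op 6: read(P0, v0) -> 16. No state change.
Op 7: write(P2, v1, 150). refcount(pp1)=4>1 -> COPY to pp2. 3 ppages; refcounts: pp0:4 pp1:3 pp2:1
Op 8: write(P1, v1, 190). refcount(pp1)=3>1 -> COPY to pp3. 4 ppages; refcounts: pp0:4 pp1:2 pp2:1 pp3:1
Op 9: write(P3, v1, 178). refcount(pp1)=2>1 -> COPY to pp4. 5 ppages; refcounts: pp0:4 pp1:1 pp2:1 pp3:1 pp4:1
Op 10: read(P2, v1) -> 150. No state change.

yes yes yes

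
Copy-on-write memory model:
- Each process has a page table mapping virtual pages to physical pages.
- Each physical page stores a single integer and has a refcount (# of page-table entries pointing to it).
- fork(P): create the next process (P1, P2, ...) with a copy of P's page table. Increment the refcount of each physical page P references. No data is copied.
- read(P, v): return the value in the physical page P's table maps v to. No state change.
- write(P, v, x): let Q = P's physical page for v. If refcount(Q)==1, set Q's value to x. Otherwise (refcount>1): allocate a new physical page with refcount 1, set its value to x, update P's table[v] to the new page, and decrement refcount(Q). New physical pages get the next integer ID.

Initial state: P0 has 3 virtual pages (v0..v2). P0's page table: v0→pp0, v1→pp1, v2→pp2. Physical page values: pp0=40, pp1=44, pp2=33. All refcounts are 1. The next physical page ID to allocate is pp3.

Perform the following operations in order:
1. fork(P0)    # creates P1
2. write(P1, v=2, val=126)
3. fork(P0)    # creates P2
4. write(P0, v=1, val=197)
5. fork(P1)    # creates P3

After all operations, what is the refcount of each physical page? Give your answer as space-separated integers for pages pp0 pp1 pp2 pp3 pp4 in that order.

Answer: 4 3 2 2 1

Derivation:
Op 1: fork(P0) -> P1. 3 ppages; refcounts: pp0:2 pp1:2 pp2:2
Op 2: write(P1, v2, 126). refcount(pp2)=2>1 -> COPY to pp3. 4 ppages; refcounts: pp0:2 pp1:2 pp2:1 pp3:1
Op 3: fork(P0) -> P2. 4 ppages; refcounts: pp0:3 pp1:3 pp2:2 pp3:1
Op 4: write(P0, v1, 197). refcount(pp1)=3>1 -> COPY to pp4. 5 ppages; refcounts: pp0:3 pp1:2 pp2:2 pp3:1 pp4:1
Op 5: fork(P1) -> P3. 5 ppages; refcounts: pp0:4 pp1:3 pp2:2 pp3:2 pp4:1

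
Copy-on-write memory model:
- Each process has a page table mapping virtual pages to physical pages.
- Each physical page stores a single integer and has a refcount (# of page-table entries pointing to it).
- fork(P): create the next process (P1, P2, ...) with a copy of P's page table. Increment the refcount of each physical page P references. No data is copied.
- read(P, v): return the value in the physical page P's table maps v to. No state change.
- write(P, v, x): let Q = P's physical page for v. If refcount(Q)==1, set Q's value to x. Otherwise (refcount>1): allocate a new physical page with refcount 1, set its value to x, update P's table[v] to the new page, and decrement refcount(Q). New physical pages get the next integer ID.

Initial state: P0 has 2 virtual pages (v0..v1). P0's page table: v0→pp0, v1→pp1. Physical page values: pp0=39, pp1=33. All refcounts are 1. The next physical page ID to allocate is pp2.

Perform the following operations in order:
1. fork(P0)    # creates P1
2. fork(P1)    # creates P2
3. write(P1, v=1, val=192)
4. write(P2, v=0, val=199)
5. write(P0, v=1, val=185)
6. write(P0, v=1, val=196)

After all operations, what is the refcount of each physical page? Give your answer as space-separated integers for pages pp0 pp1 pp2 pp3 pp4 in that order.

Answer: 2 1 1 1 1

Derivation:
Op 1: fork(P0) -> P1. 2 ppages; refcounts: pp0:2 pp1:2
Op 2: fork(P1) -> P2. 2 ppages; refcounts: pp0:3 pp1:3
Op 3: write(P1, v1, 192). refcount(pp1)=3>1 -> COPY to pp2. 3 ppages; refcounts: pp0:3 pp1:2 pp2:1
Op 4: write(P2, v0, 199). refcount(pp0)=3>1 -> COPY to pp3. 4 ppages; refcounts: pp0:2 pp1:2 pp2:1 pp3:1
Op 5: write(P0, v1, 185). refcount(pp1)=2>1 -> COPY to pp4. 5 ppages; refcounts: pp0:2 pp1:1 pp2:1 pp3:1 pp4:1
Op 6: write(P0, v1, 196). refcount(pp4)=1 -> write in place. 5 ppages; refcounts: pp0:2 pp1:1 pp2:1 pp3:1 pp4:1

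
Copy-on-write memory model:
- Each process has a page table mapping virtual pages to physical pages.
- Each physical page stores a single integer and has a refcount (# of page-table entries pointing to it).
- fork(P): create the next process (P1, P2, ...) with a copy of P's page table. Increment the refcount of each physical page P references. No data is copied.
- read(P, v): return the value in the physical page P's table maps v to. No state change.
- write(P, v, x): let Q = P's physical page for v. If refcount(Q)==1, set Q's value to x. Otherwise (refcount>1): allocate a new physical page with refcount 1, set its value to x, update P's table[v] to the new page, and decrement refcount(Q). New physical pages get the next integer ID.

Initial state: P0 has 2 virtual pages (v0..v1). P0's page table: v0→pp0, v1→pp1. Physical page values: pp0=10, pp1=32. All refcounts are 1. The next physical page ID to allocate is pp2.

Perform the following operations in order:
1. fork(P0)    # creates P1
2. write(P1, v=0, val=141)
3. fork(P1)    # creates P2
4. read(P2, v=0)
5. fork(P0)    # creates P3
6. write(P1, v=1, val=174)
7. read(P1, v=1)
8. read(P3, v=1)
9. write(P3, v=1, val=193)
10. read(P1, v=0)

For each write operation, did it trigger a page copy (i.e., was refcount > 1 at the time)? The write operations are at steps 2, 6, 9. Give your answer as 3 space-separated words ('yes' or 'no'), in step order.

Op 1: fork(P0) -> P1. 2 ppages; refcounts: pp0:2 pp1:2
Op 2: write(P1, v0, 141). refcount(pp0)=2>1 -> COPY to pp2. 3 ppages; refcounts: pp0:1 pp1:2 pp2:1
Op 3: fork(P1) -> P2. 3 ppages; refcounts: pp0:1 pp1:3 pp2:2
Op 4: read(P2, v0) -> 141. No state change.
Op 5: fork(P0) -> P3. 3 ppages; refcounts: pp0:2 pp1:4 pp2:2
Op 6: write(P1, v1, 174). refcount(pp1)=4>1 -> COPY to pp3. 4 ppages; refcounts: pp0:2 pp1:3 pp2:2 pp3:1
Op 7: read(P1, v1) -> 174. No state change.
Op 8: read(P3, v1) -> 32. No state change.
Op 9: write(P3, v1, 193). refcount(pp1)=3>1 -> COPY to pp4. 5 ppages; refcounts: pp0:2 pp1:2 pp2:2 pp3:1 pp4:1
Op 10: read(P1, v0) -> 141. No state change.

yes yes yes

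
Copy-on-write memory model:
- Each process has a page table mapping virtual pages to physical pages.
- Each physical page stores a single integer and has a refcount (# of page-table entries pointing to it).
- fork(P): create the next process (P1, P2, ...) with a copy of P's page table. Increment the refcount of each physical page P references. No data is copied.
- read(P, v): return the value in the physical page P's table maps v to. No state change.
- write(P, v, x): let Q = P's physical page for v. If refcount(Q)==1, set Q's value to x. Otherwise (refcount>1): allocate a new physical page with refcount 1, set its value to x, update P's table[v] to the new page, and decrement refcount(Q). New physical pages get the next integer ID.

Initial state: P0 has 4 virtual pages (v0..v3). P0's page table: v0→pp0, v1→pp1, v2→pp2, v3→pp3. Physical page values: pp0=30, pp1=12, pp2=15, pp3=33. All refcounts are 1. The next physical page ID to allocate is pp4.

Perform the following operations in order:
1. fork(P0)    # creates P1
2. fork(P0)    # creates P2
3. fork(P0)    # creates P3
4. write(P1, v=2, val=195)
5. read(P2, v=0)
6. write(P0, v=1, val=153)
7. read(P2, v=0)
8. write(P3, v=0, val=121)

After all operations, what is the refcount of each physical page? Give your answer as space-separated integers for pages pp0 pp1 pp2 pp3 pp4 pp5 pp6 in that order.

Op 1: fork(P0) -> P1. 4 ppages; refcounts: pp0:2 pp1:2 pp2:2 pp3:2
Op 2: fork(P0) -> P2. 4 ppages; refcounts: pp0:3 pp1:3 pp2:3 pp3:3
Op 3: fork(P0) -> P3. 4 ppages; refcounts: pp0:4 pp1:4 pp2:4 pp3:4
Op 4: write(P1, v2, 195). refcount(pp2)=4>1 -> COPY to pp4. 5 ppages; refcounts: pp0:4 pp1:4 pp2:3 pp3:4 pp4:1
Op 5: read(P2, v0) -> 30. No state change.
Op 6: write(P0, v1, 153). refcount(pp1)=4>1 -> COPY to pp5. 6 ppages; refcounts: pp0:4 pp1:3 pp2:3 pp3:4 pp4:1 pp5:1
Op 7: read(P2, v0) -> 30. No state change.
Op 8: write(P3, v0, 121). refcount(pp0)=4>1 -> COPY to pp6. 7 ppages; refcounts: pp0:3 pp1:3 pp2:3 pp3:4 pp4:1 pp5:1 pp6:1

Answer: 3 3 3 4 1 1 1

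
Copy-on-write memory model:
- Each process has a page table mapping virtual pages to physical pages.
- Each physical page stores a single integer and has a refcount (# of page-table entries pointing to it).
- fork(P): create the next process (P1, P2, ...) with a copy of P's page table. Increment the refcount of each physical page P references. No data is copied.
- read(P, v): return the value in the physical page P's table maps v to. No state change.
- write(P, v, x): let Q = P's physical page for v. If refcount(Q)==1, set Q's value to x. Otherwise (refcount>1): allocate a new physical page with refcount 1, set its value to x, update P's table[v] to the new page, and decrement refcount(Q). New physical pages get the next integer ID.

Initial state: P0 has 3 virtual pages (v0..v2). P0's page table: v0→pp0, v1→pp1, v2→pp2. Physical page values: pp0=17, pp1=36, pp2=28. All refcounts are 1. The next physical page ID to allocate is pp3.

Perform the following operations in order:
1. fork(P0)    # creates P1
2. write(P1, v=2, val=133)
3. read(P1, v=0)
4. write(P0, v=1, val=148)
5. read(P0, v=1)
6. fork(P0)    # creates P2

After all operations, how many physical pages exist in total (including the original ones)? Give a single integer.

Op 1: fork(P0) -> P1. 3 ppages; refcounts: pp0:2 pp1:2 pp2:2
Op 2: write(P1, v2, 133). refcount(pp2)=2>1 -> COPY to pp3. 4 ppages; refcounts: pp0:2 pp1:2 pp2:1 pp3:1
Op 3: read(P1, v0) -> 17. No state change.
Op 4: write(P0, v1, 148). refcount(pp1)=2>1 -> COPY to pp4. 5 ppages; refcounts: pp0:2 pp1:1 pp2:1 pp3:1 pp4:1
Op 5: read(P0, v1) -> 148. No state change.
Op 6: fork(P0) -> P2. 5 ppages; refcounts: pp0:3 pp1:1 pp2:2 pp3:1 pp4:2

Answer: 5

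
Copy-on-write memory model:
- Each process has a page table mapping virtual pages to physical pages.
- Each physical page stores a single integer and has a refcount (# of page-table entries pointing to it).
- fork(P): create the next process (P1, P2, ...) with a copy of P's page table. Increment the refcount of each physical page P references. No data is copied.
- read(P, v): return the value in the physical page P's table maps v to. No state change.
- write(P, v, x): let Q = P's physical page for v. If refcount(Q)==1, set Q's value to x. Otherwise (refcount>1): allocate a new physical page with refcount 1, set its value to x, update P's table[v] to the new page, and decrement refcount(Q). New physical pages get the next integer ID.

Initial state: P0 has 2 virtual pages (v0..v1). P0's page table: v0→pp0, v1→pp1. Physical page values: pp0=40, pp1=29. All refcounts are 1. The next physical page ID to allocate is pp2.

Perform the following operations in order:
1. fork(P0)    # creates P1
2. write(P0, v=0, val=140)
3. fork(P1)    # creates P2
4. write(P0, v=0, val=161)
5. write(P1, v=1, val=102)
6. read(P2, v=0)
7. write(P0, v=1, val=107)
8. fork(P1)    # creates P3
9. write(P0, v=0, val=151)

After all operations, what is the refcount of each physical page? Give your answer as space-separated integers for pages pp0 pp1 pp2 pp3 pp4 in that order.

Op 1: fork(P0) -> P1. 2 ppages; refcounts: pp0:2 pp1:2
Op 2: write(P0, v0, 140). refcount(pp0)=2>1 -> COPY to pp2. 3 ppages; refcounts: pp0:1 pp1:2 pp2:1
Op 3: fork(P1) -> P2. 3 ppages; refcounts: pp0:2 pp1:3 pp2:1
Op 4: write(P0, v0, 161). refcount(pp2)=1 -> write in place. 3 ppages; refcounts: pp0:2 pp1:3 pp2:1
Op 5: write(P1, v1, 102). refcount(pp1)=3>1 -> COPY to pp3. 4 ppages; refcounts: pp0:2 pp1:2 pp2:1 pp3:1
Op 6: read(P2, v0) -> 40. No state change.
Op 7: write(P0, v1, 107). refcount(pp1)=2>1 -> COPY to pp4. 5 ppages; refcounts: pp0:2 pp1:1 pp2:1 pp3:1 pp4:1
Op 8: fork(P1) -> P3. 5 ppages; refcounts: pp0:3 pp1:1 pp2:1 pp3:2 pp4:1
Op 9: write(P0, v0, 151). refcount(pp2)=1 -> write in place. 5 ppages; refcounts: pp0:3 pp1:1 pp2:1 pp3:2 pp4:1

Answer: 3 1 1 2 1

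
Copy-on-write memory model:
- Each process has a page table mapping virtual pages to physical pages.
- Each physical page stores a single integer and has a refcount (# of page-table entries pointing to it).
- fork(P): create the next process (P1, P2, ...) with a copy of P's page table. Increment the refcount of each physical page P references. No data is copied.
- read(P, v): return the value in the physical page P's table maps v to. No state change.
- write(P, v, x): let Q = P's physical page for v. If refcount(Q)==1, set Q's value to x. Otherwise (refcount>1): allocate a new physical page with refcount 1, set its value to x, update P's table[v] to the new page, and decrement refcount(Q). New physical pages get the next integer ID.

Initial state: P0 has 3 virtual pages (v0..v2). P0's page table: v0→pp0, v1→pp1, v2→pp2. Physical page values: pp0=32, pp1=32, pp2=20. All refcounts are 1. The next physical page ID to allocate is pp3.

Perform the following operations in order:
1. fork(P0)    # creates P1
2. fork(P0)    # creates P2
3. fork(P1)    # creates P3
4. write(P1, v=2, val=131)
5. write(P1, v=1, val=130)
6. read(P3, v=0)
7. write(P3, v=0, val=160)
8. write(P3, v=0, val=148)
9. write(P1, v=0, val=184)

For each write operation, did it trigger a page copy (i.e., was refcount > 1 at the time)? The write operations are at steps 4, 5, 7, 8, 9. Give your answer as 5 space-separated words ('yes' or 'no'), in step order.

Op 1: fork(P0) -> P1. 3 ppages; refcounts: pp0:2 pp1:2 pp2:2
Op 2: fork(P0) -> P2. 3 ppages; refcounts: pp0:3 pp1:3 pp2:3
Op 3: fork(P1) -> P3. 3 ppages; refcounts: pp0:4 pp1:4 pp2:4
Op 4: write(P1, v2, 131). refcount(pp2)=4>1 -> COPY to pp3. 4 ppages; refcounts: pp0:4 pp1:4 pp2:3 pp3:1
Op 5: write(P1, v1, 130). refcount(pp1)=4>1 -> COPY to pp4. 5 ppages; refcounts: pp0:4 pp1:3 pp2:3 pp3:1 pp4:1
Op 6: read(P3, v0) -> 32. No state change.
Op 7: write(P3, v0, 160). refcount(pp0)=4>1 -> COPY to pp5. 6 ppages; refcounts: pp0:3 pp1:3 pp2:3 pp3:1 pp4:1 pp5:1
Op 8: write(P3, v0, 148). refcount(pp5)=1 -> write in place. 6 ppages; refcounts: pp0:3 pp1:3 pp2:3 pp3:1 pp4:1 pp5:1
Op 9: write(P1, v0, 184). refcount(pp0)=3>1 -> COPY to pp6. 7 ppages; refcounts: pp0:2 pp1:3 pp2:3 pp3:1 pp4:1 pp5:1 pp6:1

yes yes yes no yes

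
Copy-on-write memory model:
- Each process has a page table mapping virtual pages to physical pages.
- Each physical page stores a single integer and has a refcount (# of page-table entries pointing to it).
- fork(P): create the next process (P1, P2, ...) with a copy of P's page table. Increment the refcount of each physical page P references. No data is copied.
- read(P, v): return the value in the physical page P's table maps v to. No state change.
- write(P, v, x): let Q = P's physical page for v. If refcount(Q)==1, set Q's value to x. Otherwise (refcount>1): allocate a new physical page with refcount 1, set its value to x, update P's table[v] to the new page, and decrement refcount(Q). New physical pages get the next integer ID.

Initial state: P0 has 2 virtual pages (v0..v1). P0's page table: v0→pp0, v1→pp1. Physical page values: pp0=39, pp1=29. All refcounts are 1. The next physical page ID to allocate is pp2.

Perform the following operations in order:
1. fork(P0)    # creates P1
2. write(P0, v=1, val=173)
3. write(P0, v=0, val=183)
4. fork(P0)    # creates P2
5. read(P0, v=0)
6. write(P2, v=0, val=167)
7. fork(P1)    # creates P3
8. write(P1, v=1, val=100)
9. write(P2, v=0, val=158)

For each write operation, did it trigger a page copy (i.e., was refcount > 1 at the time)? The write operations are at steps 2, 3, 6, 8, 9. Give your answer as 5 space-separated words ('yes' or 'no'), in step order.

Op 1: fork(P0) -> P1. 2 ppages; refcounts: pp0:2 pp1:2
Op 2: write(P0, v1, 173). refcount(pp1)=2>1 -> COPY to pp2. 3 ppages; refcounts: pp0:2 pp1:1 pp2:1
Op 3: write(P0, v0, 183). refcount(pp0)=2>1 -> COPY to pp3. 4 ppages; refcounts: pp0:1 pp1:1 pp2:1 pp3:1
Op 4: fork(P0) -> P2. 4 ppages; refcounts: pp0:1 pp1:1 pp2:2 pp3:2
Op 5: read(P0, v0) -> 183. No state change.
Op 6: write(P2, v0, 167). refcount(pp3)=2>1 -> COPY to pp4. 5 ppages; refcounts: pp0:1 pp1:1 pp2:2 pp3:1 pp4:1
Op 7: fork(P1) -> P3. 5 ppages; refcounts: pp0:2 pp1:2 pp2:2 pp3:1 pp4:1
Op 8: write(P1, v1, 100). refcount(pp1)=2>1 -> COPY to pp5. 6 ppages; refcounts: pp0:2 pp1:1 pp2:2 pp3:1 pp4:1 pp5:1
Op 9: write(P2, v0, 158). refcount(pp4)=1 -> write in place. 6 ppages; refcounts: pp0:2 pp1:1 pp2:2 pp3:1 pp4:1 pp5:1

yes yes yes yes no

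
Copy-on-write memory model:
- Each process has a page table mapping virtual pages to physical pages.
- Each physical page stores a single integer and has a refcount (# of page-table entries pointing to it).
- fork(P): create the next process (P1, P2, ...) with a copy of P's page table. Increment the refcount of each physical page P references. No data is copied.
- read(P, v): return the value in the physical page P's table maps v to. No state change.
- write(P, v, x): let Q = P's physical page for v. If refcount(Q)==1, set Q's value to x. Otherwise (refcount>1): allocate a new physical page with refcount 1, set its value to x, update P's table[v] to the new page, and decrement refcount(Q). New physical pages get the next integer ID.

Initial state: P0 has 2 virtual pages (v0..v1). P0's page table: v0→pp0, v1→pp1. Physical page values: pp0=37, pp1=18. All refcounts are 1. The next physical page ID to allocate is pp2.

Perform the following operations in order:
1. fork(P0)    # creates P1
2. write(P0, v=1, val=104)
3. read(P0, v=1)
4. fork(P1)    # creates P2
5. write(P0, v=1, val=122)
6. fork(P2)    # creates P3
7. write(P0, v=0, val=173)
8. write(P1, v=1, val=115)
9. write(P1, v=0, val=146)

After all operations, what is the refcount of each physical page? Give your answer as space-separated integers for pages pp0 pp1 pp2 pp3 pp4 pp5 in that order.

Answer: 2 2 1 1 1 1

Derivation:
Op 1: fork(P0) -> P1. 2 ppages; refcounts: pp0:2 pp1:2
Op 2: write(P0, v1, 104). refcount(pp1)=2>1 -> COPY to pp2. 3 ppages; refcounts: pp0:2 pp1:1 pp2:1
Op 3: read(P0, v1) -> 104. No state change.
Op 4: fork(P1) -> P2. 3 ppages; refcounts: pp0:3 pp1:2 pp2:1
Op 5: write(P0, v1, 122). refcount(pp2)=1 -> write in place. 3 ppages; refcounts: pp0:3 pp1:2 pp2:1
Op 6: fork(P2) -> P3. 3 ppages; refcounts: pp0:4 pp1:3 pp2:1
Op 7: write(P0, v0, 173). refcount(pp0)=4>1 -> COPY to pp3. 4 ppages; refcounts: pp0:3 pp1:3 pp2:1 pp3:1
Op 8: write(P1, v1, 115). refcount(pp1)=3>1 -> COPY to pp4. 5 ppages; refcounts: pp0:3 pp1:2 pp2:1 pp3:1 pp4:1
Op 9: write(P1, v0, 146). refcount(pp0)=3>1 -> COPY to pp5. 6 ppages; refcounts: pp0:2 pp1:2 pp2:1 pp3:1 pp4:1 pp5:1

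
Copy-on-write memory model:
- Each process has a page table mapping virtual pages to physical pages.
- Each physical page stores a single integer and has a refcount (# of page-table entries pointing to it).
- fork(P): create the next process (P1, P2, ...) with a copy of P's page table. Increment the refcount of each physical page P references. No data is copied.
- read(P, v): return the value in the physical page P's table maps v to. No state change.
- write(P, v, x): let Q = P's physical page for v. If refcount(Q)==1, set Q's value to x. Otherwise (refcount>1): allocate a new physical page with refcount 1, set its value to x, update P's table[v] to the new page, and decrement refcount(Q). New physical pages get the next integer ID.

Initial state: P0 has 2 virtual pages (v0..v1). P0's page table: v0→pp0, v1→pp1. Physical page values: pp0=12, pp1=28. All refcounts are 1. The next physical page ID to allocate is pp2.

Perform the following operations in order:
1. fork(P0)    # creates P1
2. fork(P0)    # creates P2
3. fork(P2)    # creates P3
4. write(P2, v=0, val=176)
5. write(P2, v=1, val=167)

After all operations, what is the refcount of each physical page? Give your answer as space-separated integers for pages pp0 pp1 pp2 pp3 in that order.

Answer: 3 3 1 1

Derivation:
Op 1: fork(P0) -> P1. 2 ppages; refcounts: pp0:2 pp1:2
Op 2: fork(P0) -> P2. 2 ppages; refcounts: pp0:3 pp1:3
Op 3: fork(P2) -> P3. 2 ppages; refcounts: pp0:4 pp1:4
Op 4: write(P2, v0, 176). refcount(pp0)=4>1 -> COPY to pp2. 3 ppages; refcounts: pp0:3 pp1:4 pp2:1
Op 5: write(P2, v1, 167). refcount(pp1)=4>1 -> COPY to pp3. 4 ppages; refcounts: pp0:3 pp1:3 pp2:1 pp3:1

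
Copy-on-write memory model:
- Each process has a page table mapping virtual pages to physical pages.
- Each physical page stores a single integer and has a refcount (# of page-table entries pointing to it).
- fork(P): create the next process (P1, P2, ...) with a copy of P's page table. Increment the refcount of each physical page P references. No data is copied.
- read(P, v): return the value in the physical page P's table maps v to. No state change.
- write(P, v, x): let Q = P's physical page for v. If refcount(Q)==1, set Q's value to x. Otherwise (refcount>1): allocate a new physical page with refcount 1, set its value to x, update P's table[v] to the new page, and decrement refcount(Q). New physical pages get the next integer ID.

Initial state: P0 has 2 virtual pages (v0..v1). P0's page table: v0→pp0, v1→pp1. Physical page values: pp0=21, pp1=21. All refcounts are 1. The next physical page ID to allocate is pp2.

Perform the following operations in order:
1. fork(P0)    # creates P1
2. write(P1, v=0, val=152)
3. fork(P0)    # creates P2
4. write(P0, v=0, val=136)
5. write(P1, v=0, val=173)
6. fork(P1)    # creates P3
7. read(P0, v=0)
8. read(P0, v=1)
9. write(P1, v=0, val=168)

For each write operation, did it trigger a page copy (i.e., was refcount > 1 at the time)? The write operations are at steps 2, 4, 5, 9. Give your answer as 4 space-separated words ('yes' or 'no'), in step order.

Op 1: fork(P0) -> P1. 2 ppages; refcounts: pp0:2 pp1:2
Op 2: write(P1, v0, 152). refcount(pp0)=2>1 -> COPY to pp2. 3 ppages; refcounts: pp0:1 pp1:2 pp2:1
Op 3: fork(P0) -> P2. 3 ppages; refcounts: pp0:2 pp1:3 pp2:1
Op 4: write(P0, v0, 136). refcount(pp0)=2>1 -> COPY to pp3. 4 ppages; refcounts: pp0:1 pp1:3 pp2:1 pp3:1
Op 5: write(P1, v0, 173). refcount(pp2)=1 -> write in place. 4 ppages; refcounts: pp0:1 pp1:3 pp2:1 pp3:1
Op 6: fork(P1) -> P3. 4 ppages; refcounts: pp0:1 pp1:4 pp2:2 pp3:1
Op 7: read(P0, v0) -> 136. No state change.
Op 8: read(P0, v1) -> 21. No state change.
Op 9: write(P1, v0, 168). refcount(pp2)=2>1 -> COPY to pp4. 5 ppages; refcounts: pp0:1 pp1:4 pp2:1 pp3:1 pp4:1

yes yes no yes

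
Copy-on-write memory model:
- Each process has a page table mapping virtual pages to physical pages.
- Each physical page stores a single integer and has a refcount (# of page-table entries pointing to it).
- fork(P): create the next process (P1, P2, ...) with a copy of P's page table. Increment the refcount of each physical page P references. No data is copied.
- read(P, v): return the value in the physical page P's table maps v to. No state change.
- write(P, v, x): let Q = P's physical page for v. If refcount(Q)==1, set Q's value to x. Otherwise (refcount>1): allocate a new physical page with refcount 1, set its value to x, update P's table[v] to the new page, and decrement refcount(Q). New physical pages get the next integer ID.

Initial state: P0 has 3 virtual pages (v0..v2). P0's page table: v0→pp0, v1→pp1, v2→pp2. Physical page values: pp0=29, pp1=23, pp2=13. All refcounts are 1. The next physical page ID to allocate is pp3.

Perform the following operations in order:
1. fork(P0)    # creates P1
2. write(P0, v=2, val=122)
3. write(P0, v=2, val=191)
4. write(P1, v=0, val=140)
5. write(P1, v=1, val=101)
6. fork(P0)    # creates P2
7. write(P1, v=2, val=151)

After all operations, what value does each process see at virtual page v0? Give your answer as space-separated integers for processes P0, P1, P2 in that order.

Answer: 29 140 29

Derivation:
Op 1: fork(P0) -> P1. 3 ppages; refcounts: pp0:2 pp1:2 pp2:2
Op 2: write(P0, v2, 122). refcount(pp2)=2>1 -> COPY to pp3. 4 ppages; refcounts: pp0:2 pp1:2 pp2:1 pp3:1
Op 3: write(P0, v2, 191). refcount(pp3)=1 -> write in place. 4 ppages; refcounts: pp0:2 pp1:2 pp2:1 pp3:1
Op 4: write(P1, v0, 140). refcount(pp0)=2>1 -> COPY to pp4. 5 ppages; refcounts: pp0:1 pp1:2 pp2:1 pp3:1 pp4:1
Op 5: write(P1, v1, 101). refcount(pp1)=2>1 -> COPY to pp5. 6 ppages; refcounts: pp0:1 pp1:1 pp2:1 pp3:1 pp4:1 pp5:1
Op 6: fork(P0) -> P2. 6 ppages; refcounts: pp0:2 pp1:2 pp2:1 pp3:2 pp4:1 pp5:1
Op 7: write(P1, v2, 151). refcount(pp2)=1 -> write in place. 6 ppages; refcounts: pp0:2 pp1:2 pp2:1 pp3:2 pp4:1 pp5:1
P0: v0 -> pp0 = 29
P1: v0 -> pp4 = 140
P2: v0 -> pp0 = 29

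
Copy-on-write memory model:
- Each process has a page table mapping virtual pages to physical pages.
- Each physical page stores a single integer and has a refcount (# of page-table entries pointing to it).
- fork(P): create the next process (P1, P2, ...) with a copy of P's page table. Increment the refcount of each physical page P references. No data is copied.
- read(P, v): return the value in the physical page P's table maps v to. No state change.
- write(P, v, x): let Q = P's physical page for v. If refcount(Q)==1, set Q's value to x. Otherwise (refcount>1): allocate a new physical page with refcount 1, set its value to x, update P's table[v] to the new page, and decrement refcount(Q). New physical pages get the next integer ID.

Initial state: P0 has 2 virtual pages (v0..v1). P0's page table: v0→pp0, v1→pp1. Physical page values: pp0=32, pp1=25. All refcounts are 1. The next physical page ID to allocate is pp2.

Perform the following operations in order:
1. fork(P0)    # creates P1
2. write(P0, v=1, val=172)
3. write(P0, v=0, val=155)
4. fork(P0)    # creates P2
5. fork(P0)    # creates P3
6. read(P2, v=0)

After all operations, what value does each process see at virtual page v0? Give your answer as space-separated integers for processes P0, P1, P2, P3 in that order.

Answer: 155 32 155 155

Derivation:
Op 1: fork(P0) -> P1. 2 ppages; refcounts: pp0:2 pp1:2
Op 2: write(P0, v1, 172). refcount(pp1)=2>1 -> COPY to pp2. 3 ppages; refcounts: pp0:2 pp1:1 pp2:1
Op 3: write(P0, v0, 155). refcount(pp0)=2>1 -> COPY to pp3. 4 ppages; refcounts: pp0:1 pp1:1 pp2:1 pp3:1
Op 4: fork(P0) -> P2. 4 ppages; refcounts: pp0:1 pp1:1 pp2:2 pp3:2
Op 5: fork(P0) -> P3. 4 ppages; refcounts: pp0:1 pp1:1 pp2:3 pp3:3
Op 6: read(P2, v0) -> 155. No state change.
P0: v0 -> pp3 = 155
P1: v0 -> pp0 = 32
P2: v0 -> pp3 = 155
P3: v0 -> pp3 = 155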